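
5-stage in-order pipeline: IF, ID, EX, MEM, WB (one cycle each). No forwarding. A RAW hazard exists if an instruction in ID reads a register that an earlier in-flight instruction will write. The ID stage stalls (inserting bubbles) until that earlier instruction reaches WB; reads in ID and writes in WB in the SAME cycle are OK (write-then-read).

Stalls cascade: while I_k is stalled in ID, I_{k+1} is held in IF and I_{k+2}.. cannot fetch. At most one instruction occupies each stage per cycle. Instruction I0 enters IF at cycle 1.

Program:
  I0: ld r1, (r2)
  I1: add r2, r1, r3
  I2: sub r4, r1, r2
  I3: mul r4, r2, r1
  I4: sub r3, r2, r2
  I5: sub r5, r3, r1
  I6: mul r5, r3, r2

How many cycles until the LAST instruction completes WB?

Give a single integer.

Answer: 17

Derivation:
I0 ld r1 <- r2: IF@1 ID@2 stall=0 (-) EX@3 MEM@4 WB@5
I1 add r2 <- r1,r3: IF@2 ID@3 stall=2 (RAW on I0.r1 (WB@5)) EX@6 MEM@7 WB@8
I2 sub r4 <- r1,r2: IF@3 ID@6 stall=2 (RAW on I1.r2 (WB@8)) EX@9 MEM@10 WB@11
I3 mul r4 <- r2,r1: IF@6 ID@9 stall=0 (-) EX@10 MEM@11 WB@12
I4 sub r3 <- r2,r2: IF@9 ID@10 stall=0 (-) EX@11 MEM@12 WB@13
I5 sub r5 <- r3,r1: IF@10 ID@11 stall=2 (RAW on I4.r3 (WB@13)) EX@14 MEM@15 WB@16
I6 mul r5 <- r3,r2: IF@11 ID@14 stall=0 (-) EX@15 MEM@16 WB@17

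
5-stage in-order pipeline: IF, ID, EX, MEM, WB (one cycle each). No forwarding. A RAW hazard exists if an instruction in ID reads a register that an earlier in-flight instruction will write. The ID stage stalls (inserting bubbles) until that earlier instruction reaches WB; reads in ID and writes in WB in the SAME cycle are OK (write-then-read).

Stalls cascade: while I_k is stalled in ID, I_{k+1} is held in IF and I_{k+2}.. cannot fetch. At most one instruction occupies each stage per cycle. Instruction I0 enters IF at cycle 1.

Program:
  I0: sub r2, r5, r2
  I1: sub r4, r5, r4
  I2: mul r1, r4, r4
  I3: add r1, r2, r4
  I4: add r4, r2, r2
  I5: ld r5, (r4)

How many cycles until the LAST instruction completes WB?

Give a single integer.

I0 sub r2 <- r5,r2: IF@1 ID@2 stall=0 (-) EX@3 MEM@4 WB@5
I1 sub r4 <- r5,r4: IF@2 ID@3 stall=0 (-) EX@4 MEM@5 WB@6
I2 mul r1 <- r4,r4: IF@3 ID@4 stall=2 (RAW on I1.r4 (WB@6)) EX@7 MEM@8 WB@9
I3 add r1 <- r2,r4: IF@4 ID@7 stall=0 (-) EX@8 MEM@9 WB@10
I4 add r4 <- r2,r2: IF@7 ID@8 stall=0 (-) EX@9 MEM@10 WB@11
I5 ld r5 <- r4: IF@8 ID@9 stall=2 (RAW on I4.r4 (WB@11)) EX@12 MEM@13 WB@14

Answer: 14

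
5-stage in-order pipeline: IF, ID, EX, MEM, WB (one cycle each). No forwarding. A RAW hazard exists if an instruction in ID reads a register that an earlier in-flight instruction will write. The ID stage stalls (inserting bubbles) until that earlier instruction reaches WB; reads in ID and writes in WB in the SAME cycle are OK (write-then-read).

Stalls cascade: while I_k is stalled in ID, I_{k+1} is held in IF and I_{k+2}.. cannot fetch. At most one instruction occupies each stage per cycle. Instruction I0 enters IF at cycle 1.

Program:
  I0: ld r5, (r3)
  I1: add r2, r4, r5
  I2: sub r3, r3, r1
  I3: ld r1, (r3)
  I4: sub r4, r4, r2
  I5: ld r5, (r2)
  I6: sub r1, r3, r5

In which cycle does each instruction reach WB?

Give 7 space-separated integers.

Answer: 5 8 9 12 13 14 17

Derivation:
I0 ld r5 <- r3: IF@1 ID@2 stall=0 (-) EX@3 MEM@4 WB@5
I1 add r2 <- r4,r5: IF@2 ID@3 stall=2 (RAW on I0.r5 (WB@5)) EX@6 MEM@7 WB@8
I2 sub r3 <- r3,r1: IF@3 ID@6 stall=0 (-) EX@7 MEM@8 WB@9
I3 ld r1 <- r3: IF@6 ID@7 stall=2 (RAW on I2.r3 (WB@9)) EX@10 MEM@11 WB@12
I4 sub r4 <- r4,r2: IF@7 ID@10 stall=0 (-) EX@11 MEM@12 WB@13
I5 ld r5 <- r2: IF@10 ID@11 stall=0 (-) EX@12 MEM@13 WB@14
I6 sub r1 <- r3,r5: IF@11 ID@12 stall=2 (RAW on I5.r5 (WB@14)) EX@15 MEM@16 WB@17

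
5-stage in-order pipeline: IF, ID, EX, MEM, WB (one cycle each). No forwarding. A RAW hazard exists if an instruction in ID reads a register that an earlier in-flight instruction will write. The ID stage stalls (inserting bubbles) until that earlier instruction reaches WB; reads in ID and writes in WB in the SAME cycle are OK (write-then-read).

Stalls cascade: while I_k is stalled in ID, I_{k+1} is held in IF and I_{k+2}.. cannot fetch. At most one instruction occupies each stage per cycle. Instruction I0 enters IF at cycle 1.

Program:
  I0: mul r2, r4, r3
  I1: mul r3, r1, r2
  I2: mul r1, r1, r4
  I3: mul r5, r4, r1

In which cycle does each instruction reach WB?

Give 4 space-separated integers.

I0 mul r2 <- r4,r3: IF@1 ID@2 stall=0 (-) EX@3 MEM@4 WB@5
I1 mul r3 <- r1,r2: IF@2 ID@3 stall=2 (RAW on I0.r2 (WB@5)) EX@6 MEM@7 WB@8
I2 mul r1 <- r1,r4: IF@3 ID@6 stall=0 (-) EX@7 MEM@8 WB@9
I3 mul r5 <- r4,r1: IF@6 ID@7 stall=2 (RAW on I2.r1 (WB@9)) EX@10 MEM@11 WB@12

Answer: 5 8 9 12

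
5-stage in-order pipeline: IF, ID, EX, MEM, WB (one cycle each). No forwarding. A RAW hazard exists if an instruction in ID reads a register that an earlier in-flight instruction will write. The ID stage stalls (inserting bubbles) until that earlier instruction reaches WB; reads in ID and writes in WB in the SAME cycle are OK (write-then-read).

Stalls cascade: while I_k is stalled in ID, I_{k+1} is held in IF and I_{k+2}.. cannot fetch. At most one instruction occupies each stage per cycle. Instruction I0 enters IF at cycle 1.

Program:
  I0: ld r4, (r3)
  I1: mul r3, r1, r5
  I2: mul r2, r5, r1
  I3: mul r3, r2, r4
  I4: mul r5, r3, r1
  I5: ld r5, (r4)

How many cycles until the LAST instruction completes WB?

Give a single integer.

I0 ld r4 <- r3: IF@1 ID@2 stall=0 (-) EX@3 MEM@4 WB@5
I1 mul r3 <- r1,r5: IF@2 ID@3 stall=0 (-) EX@4 MEM@5 WB@6
I2 mul r2 <- r5,r1: IF@3 ID@4 stall=0 (-) EX@5 MEM@6 WB@7
I3 mul r3 <- r2,r4: IF@4 ID@5 stall=2 (RAW on I2.r2 (WB@7)) EX@8 MEM@9 WB@10
I4 mul r5 <- r3,r1: IF@5 ID@8 stall=2 (RAW on I3.r3 (WB@10)) EX@11 MEM@12 WB@13
I5 ld r5 <- r4: IF@8 ID@11 stall=0 (-) EX@12 MEM@13 WB@14

Answer: 14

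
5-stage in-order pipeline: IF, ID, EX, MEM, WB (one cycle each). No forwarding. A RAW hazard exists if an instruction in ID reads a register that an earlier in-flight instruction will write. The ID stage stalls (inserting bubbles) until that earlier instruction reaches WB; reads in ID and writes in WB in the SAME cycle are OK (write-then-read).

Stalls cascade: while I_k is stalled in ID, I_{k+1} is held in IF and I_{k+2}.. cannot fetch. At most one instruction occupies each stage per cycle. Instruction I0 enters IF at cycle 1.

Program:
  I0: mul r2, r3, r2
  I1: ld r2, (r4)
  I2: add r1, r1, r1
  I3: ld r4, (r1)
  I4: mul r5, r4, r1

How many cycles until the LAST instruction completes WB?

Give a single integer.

Answer: 13

Derivation:
I0 mul r2 <- r3,r2: IF@1 ID@2 stall=0 (-) EX@3 MEM@4 WB@5
I1 ld r2 <- r4: IF@2 ID@3 stall=0 (-) EX@4 MEM@5 WB@6
I2 add r1 <- r1,r1: IF@3 ID@4 stall=0 (-) EX@5 MEM@6 WB@7
I3 ld r4 <- r1: IF@4 ID@5 stall=2 (RAW on I2.r1 (WB@7)) EX@8 MEM@9 WB@10
I4 mul r5 <- r4,r1: IF@5 ID@8 stall=2 (RAW on I3.r4 (WB@10)) EX@11 MEM@12 WB@13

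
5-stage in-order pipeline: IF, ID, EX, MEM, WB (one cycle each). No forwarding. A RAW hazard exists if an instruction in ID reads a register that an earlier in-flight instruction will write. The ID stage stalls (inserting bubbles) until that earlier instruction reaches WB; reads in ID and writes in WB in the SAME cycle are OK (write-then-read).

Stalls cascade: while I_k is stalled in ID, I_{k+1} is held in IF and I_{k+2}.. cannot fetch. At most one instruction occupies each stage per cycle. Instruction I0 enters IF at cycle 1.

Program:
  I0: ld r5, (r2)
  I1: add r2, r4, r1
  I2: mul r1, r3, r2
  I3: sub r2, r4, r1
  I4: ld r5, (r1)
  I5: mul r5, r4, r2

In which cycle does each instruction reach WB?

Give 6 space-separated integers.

I0 ld r5 <- r2: IF@1 ID@2 stall=0 (-) EX@3 MEM@4 WB@5
I1 add r2 <- r4,r1: IF@2 ID@3 stall=0 (-) EX@4 MEM@5 WB@6
I2 mul r1 <- r3,r2: IF@3 ID@4 stall=2 (RAW on I1.r2 (WB@6)) EX@7 MEM@8 WB@9
I3 sub r2 <- r4,r1: IF@4 ID@7 stall=2 (RAW on I2.r1 (WB@9)) EX@10 MEM@11 WB@12
I4 ld r5 <- r1: IF@7 ID@10 stall=0 (-) EX@11 MEM@12 WB@13
I5 mul r5 <- r4,r2: IF@10 ID@11 stall=1 (RAW on I3.r2 (WB@12)) EX@13 MEM@14 WB@15

Answer: 5 6 9 12 13 15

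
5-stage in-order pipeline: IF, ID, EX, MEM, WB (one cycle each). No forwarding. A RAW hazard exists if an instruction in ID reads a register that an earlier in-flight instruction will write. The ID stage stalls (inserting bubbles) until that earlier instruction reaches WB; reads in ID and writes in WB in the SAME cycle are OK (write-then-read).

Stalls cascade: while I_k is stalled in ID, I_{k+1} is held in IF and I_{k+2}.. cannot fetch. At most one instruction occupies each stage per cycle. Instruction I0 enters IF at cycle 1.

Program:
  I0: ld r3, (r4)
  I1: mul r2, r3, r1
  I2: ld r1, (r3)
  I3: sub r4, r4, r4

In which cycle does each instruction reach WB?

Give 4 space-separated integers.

I0 ld r3 <- r4: IF@1 ID@2 stall=0 (-) EX@3 MEM@4 WB@5
I1 mul r2 <- r3,r1: IF@2 ID@3 stall=2 (RAW on I0.r3 (WB@5)) EX@6 MEM@7 WB@8
I2 ld r1 <- r3: IF@3 ID@6 stall=0 (-) EX@7 MEM@8 WB@9
I3 sub r4 <- r4,r4: IF@6 ID@7 stall=0 (-) EX@8 MEM@9 WB@10

Answer: 5 8 9 10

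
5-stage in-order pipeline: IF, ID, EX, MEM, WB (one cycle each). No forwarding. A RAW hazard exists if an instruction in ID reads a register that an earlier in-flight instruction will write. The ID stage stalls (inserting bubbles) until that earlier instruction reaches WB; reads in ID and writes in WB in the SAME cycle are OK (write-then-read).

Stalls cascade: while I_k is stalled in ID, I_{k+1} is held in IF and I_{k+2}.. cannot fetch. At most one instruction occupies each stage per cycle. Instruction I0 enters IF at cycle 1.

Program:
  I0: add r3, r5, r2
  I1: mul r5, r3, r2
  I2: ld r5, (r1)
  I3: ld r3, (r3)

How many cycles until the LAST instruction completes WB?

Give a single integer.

I0 add r3 <- r5,r2: IF@1 ID@2 stall=0 (-) EX@3 MEM@4 WB@5
I1 mul r5 <- r3,r2: IF@2 ID@3 stall=2 (RAW on I0.r3 (WB@5)) EX@6 MEM@7 WB@8
I2 ld r5 <- r1: IF@3 ID@6 stall=0 (-) EX@7 MEM@8 WB@9
I3 ld r3 <- r3: IF@6 ID@7 stall=0 (-) EX@8 MEM@9 WB@10

Answer: 10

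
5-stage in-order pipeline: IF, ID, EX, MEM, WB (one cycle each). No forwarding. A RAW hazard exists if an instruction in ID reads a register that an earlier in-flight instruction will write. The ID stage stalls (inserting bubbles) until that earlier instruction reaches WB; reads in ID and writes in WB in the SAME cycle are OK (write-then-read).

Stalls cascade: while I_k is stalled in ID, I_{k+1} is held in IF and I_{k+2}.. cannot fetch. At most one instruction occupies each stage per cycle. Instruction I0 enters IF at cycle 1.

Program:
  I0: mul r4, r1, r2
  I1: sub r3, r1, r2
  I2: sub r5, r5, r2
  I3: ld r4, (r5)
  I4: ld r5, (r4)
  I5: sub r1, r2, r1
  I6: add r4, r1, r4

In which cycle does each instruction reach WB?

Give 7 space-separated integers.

Answer: 5 6 7 10 13 14 17

Derivation:
I0 mul r4 <- r1,r2: IF@1 ID@2 stall=0 (-) EX@3 MEM@4 WB@5
I1 sub r3 <- r1,r2: IF@2 ID@3 stall=0 (-) EX@4 MEM@5 WB@6
I2 sub r5 <- r5,r2: IF@3 ID@4 stall=0 (-) EX@5 MEM@6 WB@7
I3 ld r4 <- r5: IF@4 ID@5 stall=2 (RAW on I2.r5 (WB@7)) EX@8 MEM@9 WB@10
I4 ld r5 <- r4: IF@5 ID@8 stall=2 (RAW on I3.r4 (WB@10)) EX@11 MEM@12 WB@13
I5 sub r1 <- r2,r1: IF@8 ID@11 stall=0 (-) EX@12 MEM@13 WB@14
I6 add r4 <- r1,r4: IF@11 ID@12 stall=2 (RAW on I5.r1 (WB@14)) EX@15 MEM@16 WB@17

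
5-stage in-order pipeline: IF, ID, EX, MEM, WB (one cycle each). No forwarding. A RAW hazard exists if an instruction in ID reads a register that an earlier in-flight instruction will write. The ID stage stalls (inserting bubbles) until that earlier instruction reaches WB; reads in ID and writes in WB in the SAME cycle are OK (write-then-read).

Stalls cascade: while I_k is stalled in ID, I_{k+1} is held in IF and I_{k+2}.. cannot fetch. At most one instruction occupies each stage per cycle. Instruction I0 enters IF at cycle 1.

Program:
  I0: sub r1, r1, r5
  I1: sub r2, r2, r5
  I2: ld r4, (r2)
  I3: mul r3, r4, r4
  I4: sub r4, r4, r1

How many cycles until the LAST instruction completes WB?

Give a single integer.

I0 sub r1 <- r1,r5: IF@1 ID@2 stall=0 (-) EX@3 MEM@4 WB@5
I1 sub r2 <- r2,r5: IF@2 ID@3 stall=0 (-) EX@4 MEM@5 WB@6
I2 ld r4 <- r2: IF@3 ID@4 stall=2 (RAW on I1.r2 (WB@6)) EX@7 MEM@8 WB@9
I3 mul r3 <- r4,r4: IF@4 ID@7 stall=2 (RAW on I2.r4 (WB@9)) EX@10 MEM@11 WB@12
I4 sub r4 <- r4,r1: IF@7 ID@10 stall=0 (-) EX@11 MEM@12 WB@13

Answer: 13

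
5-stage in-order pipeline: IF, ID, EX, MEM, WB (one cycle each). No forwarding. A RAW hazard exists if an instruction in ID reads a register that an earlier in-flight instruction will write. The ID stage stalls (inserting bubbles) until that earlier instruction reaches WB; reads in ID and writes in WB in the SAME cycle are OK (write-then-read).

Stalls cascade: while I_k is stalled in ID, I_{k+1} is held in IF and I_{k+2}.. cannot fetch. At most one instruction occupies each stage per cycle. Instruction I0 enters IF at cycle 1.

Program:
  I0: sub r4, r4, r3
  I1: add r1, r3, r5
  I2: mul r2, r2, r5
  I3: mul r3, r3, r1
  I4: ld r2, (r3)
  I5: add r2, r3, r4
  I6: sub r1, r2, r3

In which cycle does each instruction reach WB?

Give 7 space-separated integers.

Answer: 5 6 7 9 12 13 16

Derivation:
I0 sub r4 <- r4,r3: IF@1 ID@2 stall=0 (-) EX@3 MEM@4 WB@5
I1 add r1 <- r3,r5: IF@2 ID@3 stall=0 (-) EX@4 MEM@5 WB@6
I2 mul r2 <- r2,r5: IF@3 ID@4 stall=0 (-) EX@5 MEM@6 WB@7
I3 mul r3 <- r3,r1: IF@4 ID@5 stall=1 (RAW on I1.r1 (WB@6)) EX@7 MEM@8 WB@9
I4 ld r2 <- r3: IF@5 ID@7 stall=2 (RAW on I3.r3 (WB@9)) EX@10 MEM@11 WB@12
I5 add r2 <- r3,r4: IF@7 ID@10 stall=0 (-) EX@11 MEM@12 WB@13
I6 sub r1 <- r2,r3: IF@10 ID@11 stall=2 (RAW on I5.r2 (WB@13)) EX@14 MEM@15 WB@16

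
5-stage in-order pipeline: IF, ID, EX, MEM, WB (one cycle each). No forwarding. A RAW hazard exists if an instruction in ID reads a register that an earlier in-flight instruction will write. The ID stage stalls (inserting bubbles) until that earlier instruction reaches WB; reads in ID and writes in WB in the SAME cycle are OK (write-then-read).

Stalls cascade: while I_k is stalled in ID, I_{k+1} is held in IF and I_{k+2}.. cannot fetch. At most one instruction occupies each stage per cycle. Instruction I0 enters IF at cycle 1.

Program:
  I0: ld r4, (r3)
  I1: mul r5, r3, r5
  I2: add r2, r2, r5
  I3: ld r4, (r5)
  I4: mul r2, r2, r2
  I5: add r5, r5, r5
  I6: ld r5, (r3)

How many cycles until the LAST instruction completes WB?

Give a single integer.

I0 ld r4 <- r3: IF@1 ID@2 stall=0 (-) EX@3 MEM@4 WB@5
I1 mul r5 <- r3,r5: IF@2 ID@3 stall=0 (-) EX@4 MEM@5 WB@6
I2 add r2 <- r2,r5: IF@3 ID@4 stall=2 (RAW on I1.r5 (WB@6)) EX@7 MEM@8 WB@9
I3 ld r4 <- r5: IF@4 ID@7 stall=0 (-) EX@8 MEM@9 WB@10
I4 mul r2 <- r2,r2: IF@7 ID@8 stall=1 (RAW on I2.r2 (WB@9)) EX@10 MEM@11 WB@12
I5 add r5 <- r5,r5: IF@8 ID@10 stall=0 (-) EX@11 MEM@12 WB@13
I6 ld r5 <- r3: IF@10 ID@11 stall=0 (-) EX@12 MEM@13 WB@14

Answer: 14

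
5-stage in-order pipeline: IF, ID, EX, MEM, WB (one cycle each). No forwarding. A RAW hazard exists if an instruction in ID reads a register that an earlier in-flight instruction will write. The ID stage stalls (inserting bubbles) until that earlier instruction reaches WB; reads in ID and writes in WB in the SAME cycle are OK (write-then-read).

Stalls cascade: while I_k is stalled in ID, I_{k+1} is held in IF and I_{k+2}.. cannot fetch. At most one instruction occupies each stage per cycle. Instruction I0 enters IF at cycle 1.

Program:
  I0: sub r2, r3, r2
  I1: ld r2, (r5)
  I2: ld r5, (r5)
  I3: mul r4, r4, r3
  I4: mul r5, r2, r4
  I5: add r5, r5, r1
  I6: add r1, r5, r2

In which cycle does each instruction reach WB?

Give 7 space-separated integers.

Answer: 5 6 7 8 11 14 17

Derivation:
I0 sub r2 <- r3,r2: IF@1 ID@2 stall=0 (-) EX@3 MEM@4 WB@5
I1 ld r2 <- r5: IF@2 ID@3 stall=0 (-) EX@4 MEM@5 WB@6
I2 ld r5 <- r5: IF@3 ID@4 stall=0 (-) EX@5 MEM@6 WB@7
I3 mul r4 <- r4,r3: IF@4 ID@5 stall=0 (-) EX@6 MEM@7 WB@8
I4 mul r5 <- r2,r4: IF@5 ID@6 stall=2 (RAW on I3.r4 (WB@8)) EX@9 MEM@10 WB@11
I5 add r5 <- r5,r1: IF@6 ID@9 stall=2 (RAW on I4.r5 (WB@11)) EX@12 MEM@13 WB@14
I6 add r1 <- r5,r2: IF@9 ID@12 stall=2 (RAW on I5.r5 (WB@14)) EX@15 MEM@16 WB@17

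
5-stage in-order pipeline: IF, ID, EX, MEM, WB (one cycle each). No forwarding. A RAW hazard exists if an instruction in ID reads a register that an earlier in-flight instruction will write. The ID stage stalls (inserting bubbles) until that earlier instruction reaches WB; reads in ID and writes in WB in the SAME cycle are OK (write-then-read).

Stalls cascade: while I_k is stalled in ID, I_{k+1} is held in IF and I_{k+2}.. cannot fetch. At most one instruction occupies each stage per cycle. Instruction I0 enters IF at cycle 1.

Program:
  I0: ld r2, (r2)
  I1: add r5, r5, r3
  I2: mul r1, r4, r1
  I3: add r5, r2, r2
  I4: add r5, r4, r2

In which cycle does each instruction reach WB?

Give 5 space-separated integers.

I0 ld r2 <- r2: IF@1 ID@2 stall=0 (-) EX@3 MEM@4 WB@5
I1 add r5 <- r5,r3: IF@2 ID@3 stall=0 (-) EX@4 MEM@5 WB@6
I2 mul r1 <- r4,r1: IF@3 ID@4 stall=0 (-) EX@5 MEM@6 WB@7
I3 add r5 <- r2,r2: IF@4 ID@5 stall=0 (-) EX@6 MEM@7 WB@8
I4 add r5 <- r4,r2: IF@5 ID@6 stall=0 (-) EX@7 MEM@8 WB@9

Answer: 5 6 7 8 9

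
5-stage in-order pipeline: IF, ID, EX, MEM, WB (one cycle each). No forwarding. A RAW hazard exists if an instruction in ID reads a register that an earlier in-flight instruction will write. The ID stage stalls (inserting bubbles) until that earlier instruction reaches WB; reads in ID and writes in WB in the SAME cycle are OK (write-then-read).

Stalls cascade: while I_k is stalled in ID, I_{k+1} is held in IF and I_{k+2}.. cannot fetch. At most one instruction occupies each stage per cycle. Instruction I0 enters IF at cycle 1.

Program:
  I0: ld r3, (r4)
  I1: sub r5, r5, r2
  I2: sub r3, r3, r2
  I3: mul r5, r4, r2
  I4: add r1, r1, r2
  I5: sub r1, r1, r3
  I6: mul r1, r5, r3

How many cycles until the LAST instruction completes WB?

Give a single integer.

I0 ld r3 <- r4: IF@1 ID@2 stall=0 (-) EX@3 MEM@4 WB@5
I1 sub r5 <- r5,r2: IF@2 ID@3 stall=0 (-) EX@4 MEM@5 WB@6
I2 sub r3 <- r3,r2: IF@3 ID@4 stall=1 (RAW on I0.r3 (WB@5)) EX@6 MEM@7 WB@8
I3 mul r5 <- r4,r2: IF@4 ID@6 stall=0 (-) EX@7 MEM@8 WB@9
I4 add r1 <- r1,r2: IF@6 ID@7 stall=0 (-) EX@8 MEM@9 WB@10
I5 sub r1 <- r1,r3: IF@7 ID@8 stall=2 (RAW on I4.r1 (WB@10)) EX@11 MEM@12 WB@13
I6 mul r1 <- r5,r3: IF@8 ID@11 stall=0 (-) EX@12 MEM@13 WB@14

Answer: 14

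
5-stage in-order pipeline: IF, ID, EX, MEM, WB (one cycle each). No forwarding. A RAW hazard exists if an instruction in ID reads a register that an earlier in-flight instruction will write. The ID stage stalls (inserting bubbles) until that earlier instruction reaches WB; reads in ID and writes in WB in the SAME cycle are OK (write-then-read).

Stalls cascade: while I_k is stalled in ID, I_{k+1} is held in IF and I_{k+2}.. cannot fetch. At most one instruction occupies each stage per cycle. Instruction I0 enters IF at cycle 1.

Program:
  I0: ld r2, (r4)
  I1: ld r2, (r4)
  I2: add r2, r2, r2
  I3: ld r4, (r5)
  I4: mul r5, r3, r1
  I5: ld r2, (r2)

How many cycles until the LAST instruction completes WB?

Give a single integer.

I0 ld r2 <- r4: IF@1 ID@2 stall=0 (-) EX@3 MEM@4 WB@5
I1 ld r2 <- r4: IF@2 ID@3 stall=0 (-) EX@4 MEM@5 WB@6
I2 add r2 <- r2,r2: IF@3 ID@4 stall=2 (RAW on I1.r2 (WB@6)) EX@7 MEM@8 WB@9
I3 ld r4 <- r5: IF@4 ID@7 stall=0 (-) EX@8 MEM@9 WB@10
I4 mul r5 <- r3,r1: IF@7 ID@8 stall=0 (-) EX@9 MEM@10 WB@11
I5 ld r2 <- r2: IF@8 ID@9 stall=0 (-) EX@10 MEM@11 WB@12

Answer: 12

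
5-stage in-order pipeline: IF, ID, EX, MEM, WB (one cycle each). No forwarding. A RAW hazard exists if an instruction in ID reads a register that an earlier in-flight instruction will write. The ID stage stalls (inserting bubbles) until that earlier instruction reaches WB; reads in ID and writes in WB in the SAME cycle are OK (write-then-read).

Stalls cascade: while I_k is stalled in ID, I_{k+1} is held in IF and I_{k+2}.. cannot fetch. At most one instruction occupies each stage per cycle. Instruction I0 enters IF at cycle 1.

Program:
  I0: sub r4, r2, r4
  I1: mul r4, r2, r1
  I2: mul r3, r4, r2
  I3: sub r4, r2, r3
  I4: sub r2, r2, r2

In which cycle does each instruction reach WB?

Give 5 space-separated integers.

Answer: 5 6 9 12 13

Derivation:
I0 sub r4 <- r2,r4: IF@1 ID@2 stall=0 (-) EX@3 MEM@4 WB@5
I1 mul r4 <- r2,r1: IF@2 ID@3 stall=0 (-) EX@4 MEM@5 WB@6
I2 mul r3 <- r4,r2: IF@3 ID@4 stall=2 (RAW on I1.r4 (WB@6)) EX@7 MEM@8 WB@9
I3 sub r4 <- r2,r3: IF@4 ID@7 stall=2 (RAW on I2.r3 (WB@9)) EX@10 MEM@11 WB@12
I4 sub r2 <- r2,r2: IF@7 ID@10 stall=0 (-) EX@11 MEM@12 WB@13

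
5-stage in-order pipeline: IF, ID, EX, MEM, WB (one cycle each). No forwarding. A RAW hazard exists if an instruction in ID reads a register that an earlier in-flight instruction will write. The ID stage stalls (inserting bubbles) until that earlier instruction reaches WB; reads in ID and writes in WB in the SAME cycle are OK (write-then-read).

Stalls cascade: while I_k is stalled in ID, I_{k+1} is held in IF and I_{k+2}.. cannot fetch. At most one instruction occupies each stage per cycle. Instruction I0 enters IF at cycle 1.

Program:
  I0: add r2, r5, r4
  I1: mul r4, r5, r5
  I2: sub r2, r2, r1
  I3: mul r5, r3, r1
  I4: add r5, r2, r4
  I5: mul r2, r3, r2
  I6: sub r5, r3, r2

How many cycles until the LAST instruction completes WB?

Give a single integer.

Answer: 15

Derivation:
I0 add r2 <- r5,r4: IF@1 ID@2 stall=0 (-) EX@3 MEM@4 WB@5
I1 mul r4 <- r5,r5: IF@2 ID@3 stall=0 (-) EX@4 MEM@5 WB@6
I2 sub r2 <- r2,r1: IF@3 ID@4 stall=1 (RAW on I0.r2 (WB@5)) EX@6 MEM@7 WB@8
I3 mul r5 <- r3,r1: IF@4 ID@6 stall=0 (-) EX@7 MEM@8 WB@9
I4 add r5 <- r2,r4: IF@6 ID@7 stall=1 (RAW on I2.r2 (WB@8)) EX@9 MEM@10 WB@11
I5 mul r2 <- r3,r2: IF@7 ID@9 stall=0 (-) EX@10 MEM@11 WB@12
I6 sub r5 <- r3,r2: IF@9 ID@10 stall=2 (RAW on I5.r2 (WB@12)) EX@13 MEM@14 WB@15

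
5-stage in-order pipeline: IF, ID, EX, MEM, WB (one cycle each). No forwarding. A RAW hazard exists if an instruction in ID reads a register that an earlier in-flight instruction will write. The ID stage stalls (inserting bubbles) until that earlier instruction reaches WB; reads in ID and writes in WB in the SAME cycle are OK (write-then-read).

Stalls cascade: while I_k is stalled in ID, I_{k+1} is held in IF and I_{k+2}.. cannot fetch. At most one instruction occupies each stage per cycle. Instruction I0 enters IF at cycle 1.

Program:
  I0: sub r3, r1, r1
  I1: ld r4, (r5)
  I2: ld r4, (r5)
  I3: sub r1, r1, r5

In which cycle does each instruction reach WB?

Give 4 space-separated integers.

I0 sub r3 <- r1,r1: IF@1 ID@2 stall=0 (-) EX@3 MEM@4 WB@5
I1 ld r4 <- r5: IF@2 ID@3 stall=0 (-) EX@4 MEM@5 WB@6
I2 ld r4 <- r5: IF@3 ID@4 stall=0 (-) EX@5 MEM@6 WB@7
I3 sub r1 <- r1,r5: IF@4 ID@5 stall=0 (-) EX@6 MEM@7 WB@8

Answer: 5 6 7 8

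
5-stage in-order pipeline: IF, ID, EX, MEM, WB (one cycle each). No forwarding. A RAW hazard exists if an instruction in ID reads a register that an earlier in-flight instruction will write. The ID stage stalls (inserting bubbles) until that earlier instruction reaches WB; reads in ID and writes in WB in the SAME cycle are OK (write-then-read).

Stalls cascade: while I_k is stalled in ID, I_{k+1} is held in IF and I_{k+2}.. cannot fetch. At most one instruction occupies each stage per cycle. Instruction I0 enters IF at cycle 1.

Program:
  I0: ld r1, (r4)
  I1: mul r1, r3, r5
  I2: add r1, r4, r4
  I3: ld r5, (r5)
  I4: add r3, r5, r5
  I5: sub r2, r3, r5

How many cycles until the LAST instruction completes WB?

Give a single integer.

I0 ld r1 <- r4: IF@1 ID@2 stall=0 (-) EX@3 MEM@4 WB@5
I1 mul r1 <- r3,r5: IF@2 ID@3 stall=0 (-) EX@4 MEM@5 WB@6
I2 add r1 <- r4,r4: IF@3 ID@4 stall=0 (-) EX@5 MEM@6 WB@7
I3 ld r5 <- r5: IF@4 ID@5 stall=0 (-) EX@6 MEM@7 WB@8
I4 add r3 <- r5,r5: IF@5 ID@6 stall=2 (RAW on I3.r5 (WB@8)) EX@9 MEM@10 WB@11
I5 sub r2 <- r3,r5: IF@6 ID@9 stall=2 (RAW on I4.r3 (WB@11)) EX@12 MEM@13 WB@14

Answer: 14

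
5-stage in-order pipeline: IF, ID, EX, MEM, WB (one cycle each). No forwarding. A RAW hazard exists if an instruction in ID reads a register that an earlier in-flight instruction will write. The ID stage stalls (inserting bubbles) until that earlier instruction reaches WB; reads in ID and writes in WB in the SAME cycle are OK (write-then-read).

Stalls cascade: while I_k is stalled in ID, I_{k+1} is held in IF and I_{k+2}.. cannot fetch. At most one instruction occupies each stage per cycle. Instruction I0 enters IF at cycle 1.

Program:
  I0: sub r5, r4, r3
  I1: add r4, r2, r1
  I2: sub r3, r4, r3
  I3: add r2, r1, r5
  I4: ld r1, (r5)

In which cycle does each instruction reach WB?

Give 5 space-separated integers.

Answer: 5 6 9 10 11

Derivation:
I0 sub r5 <- r4,r3: IF@1 ID@2 stall=0 (-) EX@3 MEM@4 WB@5
I1 add r4 <- r2,r1: IF@2 ID@3 stall=0 (-) EX@4 MEM@5 WB@6
I2 sub r3 <- r4,r3: IF@3 ID@4 stall=2 (RAW on I1.r4 (WB@6)) EX@7 MEM@8 WB@9
I3 add r2 <- r1,r5: IF@4 ID@7 stall=0 (-) EX@8 MEM@9 WB@10
I4 ld r1 <- r5: IF@7 ID@8 stall=0 (-) EX@9 MEM@10 WB@11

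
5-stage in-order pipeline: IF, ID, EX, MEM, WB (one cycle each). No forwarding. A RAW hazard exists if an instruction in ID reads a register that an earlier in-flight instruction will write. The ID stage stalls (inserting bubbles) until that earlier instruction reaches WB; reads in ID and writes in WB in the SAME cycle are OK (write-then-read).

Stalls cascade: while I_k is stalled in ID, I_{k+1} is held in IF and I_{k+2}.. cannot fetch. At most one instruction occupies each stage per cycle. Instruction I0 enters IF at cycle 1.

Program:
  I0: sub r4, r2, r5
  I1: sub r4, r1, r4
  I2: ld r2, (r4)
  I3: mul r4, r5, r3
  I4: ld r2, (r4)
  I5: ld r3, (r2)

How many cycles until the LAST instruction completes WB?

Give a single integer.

Answer: 18

Derivation:
I0 sub r4 <- r2,r5: IF@1 ID@2 stall=0 (-) EX@3 MEM@4 WB@5
I1 sub r4 <- r1,r4: IF@2 ID@3 stall=2 (RAW on I0.r4 (WB@5)) EX@6 MEM@7 WB@8
I2 ld r2 <- r4: IF@3 ID@6 stall=2 (RAW on I1.r4 (WB@8)) EX@9 MEM@10 WB@11
I3 mul r4 <- r5,r3: IF@6 ID@9 stall=0 (-) EX@10 MEM@11 WB@12
I4 ld r2 <- r4: IF@9 ID@10 stall=2 (RAW on I3.r4 (WB@12)) EX@13 MEM@14 WB@15
I5 ld r3 <- r2: IF@10 ID@13 stall=2 (RAW on I4.r2 (WB@15)) EX@16 MEM@17 WB@18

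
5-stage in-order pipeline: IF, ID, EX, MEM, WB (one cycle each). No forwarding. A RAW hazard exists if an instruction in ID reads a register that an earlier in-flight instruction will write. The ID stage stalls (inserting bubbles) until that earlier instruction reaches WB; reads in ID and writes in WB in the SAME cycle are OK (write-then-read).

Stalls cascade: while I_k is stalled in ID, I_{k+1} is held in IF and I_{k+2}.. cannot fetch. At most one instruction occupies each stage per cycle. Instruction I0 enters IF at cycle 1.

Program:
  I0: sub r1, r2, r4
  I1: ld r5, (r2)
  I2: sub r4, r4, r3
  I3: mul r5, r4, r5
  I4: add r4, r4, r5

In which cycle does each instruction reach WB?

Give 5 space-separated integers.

Answer: 5 6 7 10 13

Derivation:
I0 sub r1 <- r2,r4: IF@1 ID@2 stall=0 (-) EX@3 MEM@4 WB@5
I1 ld r5 <- r2: IF@2 ID@3 stall=0 (-) EX@4 MEM@5 WB@6
I2 sub r4 <- r4,r3: IF@3 ID@4 stall=0 (-) EX@5 MEM@6 WB@7
I3 mul r5 <- r4,r5: IF@4 ID@5 stall=2 (RAW on I2.r4 (WB@7)) EX@8 MEM@9 WB@10
I4 add r4 <- r4,r5: IF@5 ID@8 stall=2 (RAW on I3.r5 (WB@10)) EX@11 MEM@12 WB@13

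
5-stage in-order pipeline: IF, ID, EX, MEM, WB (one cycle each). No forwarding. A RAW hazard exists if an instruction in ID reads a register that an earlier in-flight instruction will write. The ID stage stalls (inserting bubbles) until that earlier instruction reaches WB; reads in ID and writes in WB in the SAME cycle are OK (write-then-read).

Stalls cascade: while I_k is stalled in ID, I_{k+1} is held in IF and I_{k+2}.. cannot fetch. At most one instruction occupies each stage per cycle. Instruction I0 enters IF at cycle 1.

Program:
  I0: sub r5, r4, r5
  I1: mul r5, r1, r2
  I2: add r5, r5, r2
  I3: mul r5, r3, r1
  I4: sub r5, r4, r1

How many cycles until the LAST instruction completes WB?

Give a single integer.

I0 sub r5 <- r4,r5: IF@1 ID@2 stall=0 (-) EX@3 MEM@4 WB@5
I1 mul r5 <- r1,r2: IF@2 ID@3 stall=0 (-) EX@4 MEM@5 WB@6
I2 add r5 <- r5,r2: IF@3 ID@4 stall=2 (RAW on I1.r5 (WB@6)) EX@7 MEM@8 WB@9
I3 mul r5 <- r3,r1: IF@4 ID@7 stall=0 (-) EX@8 MEM@9 WB@10
I4 sub r5 <- r4,r1: IF@7 ID@8 stall=0 (-) EX@9 MEM@10 WB@11

Answer: 11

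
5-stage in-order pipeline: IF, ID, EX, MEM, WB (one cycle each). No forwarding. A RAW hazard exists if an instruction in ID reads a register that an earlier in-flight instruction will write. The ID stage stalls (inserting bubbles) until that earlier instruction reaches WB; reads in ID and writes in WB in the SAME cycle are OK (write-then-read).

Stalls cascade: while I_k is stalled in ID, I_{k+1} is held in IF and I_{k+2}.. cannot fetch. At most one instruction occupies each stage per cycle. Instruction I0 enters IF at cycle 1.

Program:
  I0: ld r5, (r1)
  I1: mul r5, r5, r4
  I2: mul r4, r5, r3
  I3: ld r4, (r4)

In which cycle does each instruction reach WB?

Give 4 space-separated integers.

Answer: 5 8 11 14

Derivation:
I0 ld r5 <- r1: IF@1 ID@2 stall=0 (-) EX@3 MEM@4 WB@5
I1 mul r5 <- r5,r4: IF@2 ID@3 stall=2 (RAW on I0.r5 (WB@5)) EX@6 MEM@7 WB@8
I2 mul r4 <- r5,r3: IF@3 ID@6 stall=2 (RAW on I1.r5 (WB@8)) EX@9 MEM@10 WB@11
I3 ld r4 <- r4: IF@6 ID@9 stall=2 (RAW on I2.r4 (WB@11)) EX@12 MEM@13 WB@14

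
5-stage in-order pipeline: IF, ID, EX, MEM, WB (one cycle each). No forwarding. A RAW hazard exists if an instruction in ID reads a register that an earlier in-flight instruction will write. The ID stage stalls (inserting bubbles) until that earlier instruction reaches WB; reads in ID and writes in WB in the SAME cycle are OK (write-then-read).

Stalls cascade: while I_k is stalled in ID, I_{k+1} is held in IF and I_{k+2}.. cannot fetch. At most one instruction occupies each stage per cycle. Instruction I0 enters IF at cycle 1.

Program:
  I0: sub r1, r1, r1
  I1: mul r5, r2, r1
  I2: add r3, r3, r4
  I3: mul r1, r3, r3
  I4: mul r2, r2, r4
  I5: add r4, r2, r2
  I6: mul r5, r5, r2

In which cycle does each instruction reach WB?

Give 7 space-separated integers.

I0 sub r1 <- r1,r1: IF@1 ID@2 stall=0 (-) EX@3 MEM@4 WB@5
I1 mul r5 <- r2,r1: IF@2 ID@3 stall=2 (RAW on I0.r1 (WB@5)) EX@6 MEM@7 WB@8
I2 add r3 <- r3,r4: IF@3 ID@6 stall=0 (-) EX@7 MEM@8 WB@9
I3 mul r1 <- r3,r3: IF@6 ID@7 stall=2 (RAW on I2.r3 (WB@9)) EX@10 MEM@11 WB@12
I4 mul r2 <- r2,r4: IF@7 ID@10 stall=0 (-) EX@11 MEM@12 WB@13
I5 add r4 <- r2,r2: IF@10 ID@11 stall=2 (RAW on I4.r2 (WB@13)) EX@14 MEM@15 WB@16
I6 mul r5 <- r5,r2: IF@11 ID@14 stall=0 (-) EX@15 MEM@16 WB@17

Answer: 5 8 9 12 13 16 17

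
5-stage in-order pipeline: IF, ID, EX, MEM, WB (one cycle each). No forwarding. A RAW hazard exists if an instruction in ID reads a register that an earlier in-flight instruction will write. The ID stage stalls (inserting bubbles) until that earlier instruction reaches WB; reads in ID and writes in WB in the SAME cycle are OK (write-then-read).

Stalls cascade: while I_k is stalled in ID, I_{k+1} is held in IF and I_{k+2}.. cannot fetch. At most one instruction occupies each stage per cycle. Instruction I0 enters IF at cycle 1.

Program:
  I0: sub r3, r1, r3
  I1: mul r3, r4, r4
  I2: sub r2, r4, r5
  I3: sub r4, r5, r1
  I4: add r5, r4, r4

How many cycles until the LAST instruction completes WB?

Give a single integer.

Answer: 11

Derivation:
I0 sub r3 <- r1,r3: IF@1 ID@2 stall=0 (-) EX@3 MEM@4 WB@5
I1 mul r3 <- r4,r4: IF@2 ID@3 stall=0 (-) EX@4 MEM@5 WB@6
I2 sub r2 <- r4,r5: IF@3 ID@4 stall=0 (-) EX@5 MEM@6 WB@7
I3 sub r4 <- r5,r1: IF@4 ID@5 stall=0 (-) EX@6 MEM@7 WB@8
I4 add r5 <- r4,r4: IF@5 ID@6 stall=2 (RAW on I3.r4 (WB@8)) EX@9 MEM@10 WB@11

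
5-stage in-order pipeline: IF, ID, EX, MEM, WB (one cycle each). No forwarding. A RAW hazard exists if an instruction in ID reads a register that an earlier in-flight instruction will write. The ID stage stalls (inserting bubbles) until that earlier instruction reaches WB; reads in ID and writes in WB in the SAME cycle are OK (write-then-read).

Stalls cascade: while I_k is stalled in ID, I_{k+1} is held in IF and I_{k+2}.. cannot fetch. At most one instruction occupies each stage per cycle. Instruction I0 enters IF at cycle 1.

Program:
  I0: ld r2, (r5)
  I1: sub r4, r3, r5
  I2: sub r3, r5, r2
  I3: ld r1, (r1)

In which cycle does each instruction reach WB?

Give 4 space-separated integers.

Answer: 5 6 8 9

Derivation:
I0 ld r2 <- r5: IF@1 ID@2 stall=0 (-) EX@3 MEM@4 WB@5
I1 sub r4 <- r3,r5: IF@2 ID@3 stall=0 (-) EX@4 MEM@5 WB@6
I2 sub r3 <- r5,r2: IF@3 ID@4 stall=1 (RAW on I0.r2 (WB@5)) EX@6 MEM@7 WB@8
I3 ld r1 <- r1: IF@4 ID@6 stall=0 (-) EX@7 MEM@8 WB@9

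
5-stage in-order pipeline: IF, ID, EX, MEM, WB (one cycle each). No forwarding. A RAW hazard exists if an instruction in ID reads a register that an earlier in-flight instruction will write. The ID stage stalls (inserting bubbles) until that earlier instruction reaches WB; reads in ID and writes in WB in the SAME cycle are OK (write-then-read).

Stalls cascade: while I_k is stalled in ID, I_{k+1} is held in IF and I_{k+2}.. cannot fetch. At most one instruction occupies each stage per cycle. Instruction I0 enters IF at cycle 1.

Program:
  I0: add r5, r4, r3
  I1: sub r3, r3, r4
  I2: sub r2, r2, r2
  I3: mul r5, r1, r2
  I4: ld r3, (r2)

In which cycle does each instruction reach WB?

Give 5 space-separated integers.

I0 add r5 <- r4,r3: IF@1 ID@2 stall=0 (-) EX@3 MEM@4 WB@5
I1 sub r3 <- r3,r4: IF@2 ID@3 stall=0 (-) EX@4 MEM@5 WB@6
I2 sub r2 <- r2,r2: IF@3 ID@4 stall=0 (-) EX@5 MEM@6 WB@7
I3 mul r5 <- r1,r2: IF@4 ID@5 stall=2 (RAW on I2.r2 (WB@7)) EX@8 MEM@9 WB@10
I4 ld r3 <- r2: IF@5 ID@8 stall=0 (-) EX@9 MEM@10 WB@11

Answer: 5 6 7 10 11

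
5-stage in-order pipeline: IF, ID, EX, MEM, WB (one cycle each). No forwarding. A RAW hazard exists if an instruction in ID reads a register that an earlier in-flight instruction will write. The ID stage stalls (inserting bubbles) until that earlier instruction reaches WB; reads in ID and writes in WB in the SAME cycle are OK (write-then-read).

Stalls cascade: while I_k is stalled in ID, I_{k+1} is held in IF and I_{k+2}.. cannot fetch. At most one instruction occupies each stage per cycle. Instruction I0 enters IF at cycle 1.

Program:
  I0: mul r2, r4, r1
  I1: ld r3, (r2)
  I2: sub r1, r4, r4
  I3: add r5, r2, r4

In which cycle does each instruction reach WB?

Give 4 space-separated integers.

Answer: 5 8 9 10

Derivation:
I0 mul r2 <- r4,r1: IF@1 ID@2 stall=0 (-) EX@3 MEM@4 WB@5
I1 ld r3 <- r2: IF@2 ID@3 stall=2 (RAW on I0.r2 (WB@5)) EX@6 MEM@7 WB@8
I2 sub r1 <- r4,r4: IF@3 ID@6 stall=0 (-) EX@7 MEM@8 WB@9
I3 add r5 <- r2,r4: IF@6 ID@7 stall=0 (-) EX@8 MEM@9 WB@10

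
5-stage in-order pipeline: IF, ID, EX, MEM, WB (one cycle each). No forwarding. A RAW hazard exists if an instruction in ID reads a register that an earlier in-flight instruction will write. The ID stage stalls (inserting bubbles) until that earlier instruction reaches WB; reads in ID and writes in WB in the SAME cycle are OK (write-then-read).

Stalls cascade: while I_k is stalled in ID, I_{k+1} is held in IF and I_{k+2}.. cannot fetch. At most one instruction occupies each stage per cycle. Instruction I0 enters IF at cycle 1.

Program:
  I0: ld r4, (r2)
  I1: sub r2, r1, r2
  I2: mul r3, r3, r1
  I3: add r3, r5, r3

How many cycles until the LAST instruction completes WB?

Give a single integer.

Answer: 10

Derivation:
I0 ld r4 <- r2: IF@1 ID@2 stall=0 (-) EX@3 MEM@4 WB@5
I1 sub r2 <- r1,r2: IF@2 ID@3 stall=0 (-) EX@4 MEM@5 WB@6
I2 mul r3 <- r3,r1: IF@3 ID@4 stall=0 (-) EX@5 MEM@6 WB@7
I3 add r3 <- r5,r3: IF@4 ID@5 stall=2 (RAW on I2.r3 (WB@7)) EX@8 MEM@9 WB@10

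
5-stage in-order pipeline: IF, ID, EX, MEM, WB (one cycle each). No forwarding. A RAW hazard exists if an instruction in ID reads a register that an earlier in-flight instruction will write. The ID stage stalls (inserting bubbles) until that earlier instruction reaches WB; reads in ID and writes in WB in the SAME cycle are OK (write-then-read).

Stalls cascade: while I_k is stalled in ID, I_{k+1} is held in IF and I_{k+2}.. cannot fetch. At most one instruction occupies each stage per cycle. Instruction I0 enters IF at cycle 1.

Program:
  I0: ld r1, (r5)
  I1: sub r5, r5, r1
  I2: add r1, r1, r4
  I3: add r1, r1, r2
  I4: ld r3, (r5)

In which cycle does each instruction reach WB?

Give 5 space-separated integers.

I0 ld r1 <- r5: IF@1 ID@2 stall=0 (-) EX@3 MEM@4 WB@5
I1 sub r5 <- r5,r1: IF@2 ID@3 stall=2 (RAW on I0.r1 (WB@5)) EX@6 MEM@7 WB@8
I2 add r1 <- r1,r4: IF@3 ID@6 stall=0 (-) EX@7 MEM@8 WB@9
I3 add r1 <- r1,r2: IF@6 ID@7 stall=2 (RAW on I2.r1 (WB@9)) EX@10 MEM@11 WB@12
I4 ld r3 <- r5: IF@7 ID@10 stall=0 (-) EX@11 MEM@12 WB@13

Answer: 5 8 9 12 13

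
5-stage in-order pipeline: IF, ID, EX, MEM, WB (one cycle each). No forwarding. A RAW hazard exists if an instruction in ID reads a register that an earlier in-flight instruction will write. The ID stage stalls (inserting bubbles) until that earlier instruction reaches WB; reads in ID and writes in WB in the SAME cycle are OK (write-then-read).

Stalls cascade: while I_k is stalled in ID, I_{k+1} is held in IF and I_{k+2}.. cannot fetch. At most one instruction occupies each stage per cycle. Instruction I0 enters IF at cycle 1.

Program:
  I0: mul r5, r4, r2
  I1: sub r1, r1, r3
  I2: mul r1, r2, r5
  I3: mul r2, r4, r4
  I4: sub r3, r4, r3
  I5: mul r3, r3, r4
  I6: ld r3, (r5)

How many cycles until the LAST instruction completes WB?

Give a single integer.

Answer: 14

Derivation:
I0 mul r5 <- r4,r2: IF@1 ID@2 stall=0 (-) EX@3 MEM@4 WB@5
I1 sub r1 <- r1,r3: IF@2 ID@3 stall=0 (-) EX@4 MEM@5 WB@6
I2 mul r1 <- r2,r5: IF@3 ID@4 stall=1 (RAW on I0.r5 (WB@5)) EX@6 MEM@7 WB@8
I3 mul r2 <- r4,r4: IF@4 ID@6 stall=0 (-) EX@7 MEM@8 WB@9
I4 sub r3 <- r4,r3: IF@6 ID@7 stall=0 (-) EX@8 MEM@9 WB@10
I5 mul r3 <- r3,r4: IF@7 ID@8 stall=2 (RAW on I4.r3 (WB@10)) EX@11 MEM@12 WB@13
I6 ld r3 <- r5: IF@8 ID@11 stall=0 (-) EX@12 MEM@13 WB@14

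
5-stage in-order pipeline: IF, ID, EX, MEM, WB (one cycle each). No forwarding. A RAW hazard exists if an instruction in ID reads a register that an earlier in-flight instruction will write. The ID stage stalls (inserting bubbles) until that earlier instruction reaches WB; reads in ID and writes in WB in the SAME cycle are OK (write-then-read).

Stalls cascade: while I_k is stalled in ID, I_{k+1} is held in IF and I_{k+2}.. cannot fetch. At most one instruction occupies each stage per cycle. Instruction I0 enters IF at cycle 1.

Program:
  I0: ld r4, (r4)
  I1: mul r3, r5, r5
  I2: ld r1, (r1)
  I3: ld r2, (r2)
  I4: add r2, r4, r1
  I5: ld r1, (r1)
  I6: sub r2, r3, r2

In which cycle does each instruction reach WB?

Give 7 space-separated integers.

Answer: 5 6 7 8 10 11 13

Derivation:
I0 ld r4 <- r4: IF@1 ID@2 stall=0 (-) EX@3 MEM@4 WB@5
I1 mul r3 <- r5,r5: IF@2 ID@3 stall=0 (-) EX@4 MEM@5 WB@6
I2 ld r1 <- r1: IF@3 ID@4 stall=0 (-) EX@5 MEM@6 WB@7
I3 ld r2 <- r2: IF@4 ID@5 stall=0 (-) EX@6 MEM@7 WB@8
I4 add r2 <- r4,r1: IF@5 ID@6 stall=1 (RAW on I2.r1 (WB@7)) EX@8 MEM@9 WB@10
I5 ld r1 <- r1: IF@6 ID@8 stall=0 (-) EX@9 MEM@10 WB@11
I6 sub r2 <- r3,r2: IF@8 ID@9 stall=1 (RAW on I4.r2 (WB@10)) EX@11 MEM@12 WB@13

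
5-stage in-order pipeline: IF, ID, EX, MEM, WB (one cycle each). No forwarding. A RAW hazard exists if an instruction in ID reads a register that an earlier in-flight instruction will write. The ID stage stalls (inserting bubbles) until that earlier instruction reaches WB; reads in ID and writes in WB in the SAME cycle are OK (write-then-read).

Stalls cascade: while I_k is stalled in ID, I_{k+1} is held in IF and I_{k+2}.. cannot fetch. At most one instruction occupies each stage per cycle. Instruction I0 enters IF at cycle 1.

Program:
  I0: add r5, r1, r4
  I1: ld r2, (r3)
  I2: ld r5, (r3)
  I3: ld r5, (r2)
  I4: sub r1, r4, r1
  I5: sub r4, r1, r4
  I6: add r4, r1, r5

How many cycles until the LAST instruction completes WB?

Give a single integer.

Answer: 14

Derivation:
I0 add r5 <- r1,r4: IF@1 ID@2 stall=0 (-) EX@3 MEM@4 WB@5
I1 ld r2 <- r3: IF@2 ID@3 stall=0 (-) EX@4 MEM@5 WB@6
I2 ld r5 <- r3: IF@3 ID@4 stall=0 (-) EX@5 MEM@6 WB@7
I3 ld r5 <- r2: IF@4 ID@5 stall=1 (RAW on I1.r2 (WB@6)) EX@7 MEM@8 WB@9
I4 sub r1 <- r4,r1: IF@5 ID@7 stall=0 (-) EX@8 MEM@9 WB@10
I5 sub r4 <- r1,r4: IF@7 ID@8 stall=2 (RAW on I4.r1 (WB@10)) EX@11 MEM@12 WB@13
I6 add r4 <- r1,r5: IF@8 ID@11 stall=0 (-) EX@12 MEM@13 WB@14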